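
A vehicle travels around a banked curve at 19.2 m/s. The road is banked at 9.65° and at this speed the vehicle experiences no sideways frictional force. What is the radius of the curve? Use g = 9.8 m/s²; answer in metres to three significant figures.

Frictionless banking: tanθ = v²/(rg), so r = v²/(g tanθ).
r = (19.2)²/(9.8 × tan 9.65°) = 368.6/(9.8 × 0.1700) = 368.6/1.666 = 221.2 m.

221 m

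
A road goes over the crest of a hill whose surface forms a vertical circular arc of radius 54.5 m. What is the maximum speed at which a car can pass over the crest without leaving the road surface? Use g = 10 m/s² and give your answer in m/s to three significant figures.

At the crest the centre of the circle is below the car, so the net downward (centripetal) force is mg − N = mv²/r.
The car leaves the road when N → 0, giving v_max = √(g r) = √(10.0 × 54.5) = 23.35 m/s.

23.3 m/s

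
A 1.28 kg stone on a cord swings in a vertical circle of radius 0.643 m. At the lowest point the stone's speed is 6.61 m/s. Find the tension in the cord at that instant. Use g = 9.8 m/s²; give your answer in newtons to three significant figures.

99.5 N

At the lowest point, T points up (toward the centre) and the weight mg points down (away from the centre), so the net inward force is T − mg = mv²/r.
T = m(v²/r + g) = 1.28 × ((6.61)²/0.643 + 9.8) = 1.28 × (67.95 + 9.8) = 1.28 × 77.75 = 99.52 N.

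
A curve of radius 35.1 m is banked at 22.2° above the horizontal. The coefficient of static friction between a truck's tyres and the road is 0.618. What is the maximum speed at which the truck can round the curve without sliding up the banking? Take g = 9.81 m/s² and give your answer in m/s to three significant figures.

21.7 m/s

At the maximum speed, friction acts down the slope at its limiting value f = μN. Radially (horizontal, toward centre): N sinθ + μN cosθ = mv²/r. Vertically: N cosθ − μN sinθ = mg.
Dividing: v² = r g (sinθ + μcosθ)/(cosθ − μsinθ).
sinθ + μcosθ = 0.3778 + 0.618×0.9259 = 0.9500; cosθ − μsinθ = 0.9259 − 0.618×0.3778 = 0.6924.
v² = 35.1 × 9.81 × 0.9500/0.6924 = 472.5 m²/s², so v = 21.74 m/s.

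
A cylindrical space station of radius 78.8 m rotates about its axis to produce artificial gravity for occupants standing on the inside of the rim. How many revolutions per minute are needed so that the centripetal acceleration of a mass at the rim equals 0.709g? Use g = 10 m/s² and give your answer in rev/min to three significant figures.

Require ω²r = 0.709g, so ω = √(0.709 × 10.0/78.8) = 0.3000 rad/s.
In rev/min: ω × 60/(2π) = 0.3000 × 60/(2π) = 2.864 rev/min.

2.86 rev/min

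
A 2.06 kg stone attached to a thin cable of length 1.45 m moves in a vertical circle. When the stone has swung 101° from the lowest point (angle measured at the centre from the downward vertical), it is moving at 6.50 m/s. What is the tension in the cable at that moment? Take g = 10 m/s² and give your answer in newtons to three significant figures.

56.1 N

Take the radial direction toward the centre of the circle as positive. The component of the weight along the string toward the centre is −mg cos φ (φ measured from the bottom), so Newton's second law along the string gives T − mg cos φ = m v²/r.
cos 101° = -0.1908, so T = m(v²/r + g cos φ) = 2.06 × ((6.50)²/1.45 + 10.0 × -0.1908) = 2.06 × (29.14 + (-1.908)) = 2.06 × 27.23 = 56.09 N.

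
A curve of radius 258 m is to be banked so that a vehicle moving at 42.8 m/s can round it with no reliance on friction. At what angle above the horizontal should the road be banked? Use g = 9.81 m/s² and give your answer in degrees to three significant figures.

With no friction, the horizontal component of the normal force provides the centripetal force: N sinθ = mv²/r, while N cosθ = mg vertically.
Dividing: tanθ = v²/(r g) = (42.8)²/(258 × 9.81) = 1832/2531 = 0.7238.
θ = arctan(0.7238) = 35.90°.

35.9°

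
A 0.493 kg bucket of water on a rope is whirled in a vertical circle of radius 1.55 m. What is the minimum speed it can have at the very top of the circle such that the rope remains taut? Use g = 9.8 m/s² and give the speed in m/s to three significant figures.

At the top, both weight mg and T point toward the centre: T + mg = mv²/r.
At minimum speed T → 0, so mg = mv_min²/r ⇒ v_min = √(g r) = √(9.8 × 1.55) = 3.897 m/s.

3.90 m/s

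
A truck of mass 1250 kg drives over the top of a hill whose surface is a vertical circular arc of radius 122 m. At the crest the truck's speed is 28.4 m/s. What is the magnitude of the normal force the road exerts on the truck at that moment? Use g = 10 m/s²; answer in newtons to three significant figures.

4240 N

At the crest the centripetal acceleration points downward (toward the centre of the arc), so mg − N = mv²/r.
N = m(g − v²/r) = 1250 × (10.0 − (28.4)²/122) = 1250 × (10.0 − 6.611) = 1250 × 3.389 = 4236 N.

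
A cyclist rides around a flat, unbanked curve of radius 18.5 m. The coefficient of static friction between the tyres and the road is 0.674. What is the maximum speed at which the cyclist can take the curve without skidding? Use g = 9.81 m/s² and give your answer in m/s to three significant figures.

Friction provides the centripetal force on a flat curve. At maximum speed it is at its limiting value: μ_s m g = m v²/r.
Mass cancels: v_max = √(μ_s g r) = √(0.674 × 9.81 × 18.5) = √122.3 = 11.06 m/s.

11.1 m/s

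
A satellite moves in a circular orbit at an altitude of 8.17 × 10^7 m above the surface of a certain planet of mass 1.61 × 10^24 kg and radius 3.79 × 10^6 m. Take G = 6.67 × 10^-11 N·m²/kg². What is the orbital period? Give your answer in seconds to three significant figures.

r = R + h = 3.79 × 10^6 + 8.17 × 10^7 = 8.549 × 10^7 m. Gravity provides the centripetal force: G M m / r² = m v² / r ⇒ v = √(GM/r) = 1121 m/s.
T = 2πr/v = 2π × 8.549 × 10^7 / 1121 = 479300 s.

479000 s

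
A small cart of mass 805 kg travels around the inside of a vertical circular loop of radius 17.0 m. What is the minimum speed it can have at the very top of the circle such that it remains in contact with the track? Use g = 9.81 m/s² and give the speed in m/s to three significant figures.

At the highest point the centre is directly below, so both the weight and N act inward: N + mg = mv²/r.
At minimum speed N → 0, so mg = mv_min²/r ⇒ v_min = √(g r) = √(9.81 × 17.0) = 12.91 m/s.

12.9 m/s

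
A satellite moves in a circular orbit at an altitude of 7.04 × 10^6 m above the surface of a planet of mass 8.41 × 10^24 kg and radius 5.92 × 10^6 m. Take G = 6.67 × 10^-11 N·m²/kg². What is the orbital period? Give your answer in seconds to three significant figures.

r = R + h = 5.92 × 10^6 + 7.04 × 10^6 = 1.296 × 10^7 m. Gravity provides the centripetal force: G M m / r² = m v² / r ⇒ v = √(GM/r) = 6579 m/s.
T = 2πr/v = 2π × 1.296 × 10^7 / 6579 = 12380 s.

12400 s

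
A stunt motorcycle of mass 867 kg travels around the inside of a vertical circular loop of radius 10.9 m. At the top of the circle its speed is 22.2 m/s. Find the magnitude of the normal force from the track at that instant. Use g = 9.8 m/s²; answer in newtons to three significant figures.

30700 N

At the top, both N and the weight mg point inward (toward the centre), so N + mg = mv²/r.
N = m(v²/r − g) = 867 × ((22.2)²/10.9 − 9.8) = 867 × (45.21 − 9.8) = 867 × 35.41 = 30700 N.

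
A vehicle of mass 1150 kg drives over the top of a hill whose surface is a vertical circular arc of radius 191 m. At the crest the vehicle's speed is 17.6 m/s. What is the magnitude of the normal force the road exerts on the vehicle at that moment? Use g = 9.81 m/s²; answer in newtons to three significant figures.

9420 N

At the crest the centripetal acceleration points downward (toward the centre of the arc), so mg − N = mv²/r.
N = m(g − v²/r) = 1150 × (9.81 − (17.6)²/191) = 1150 × (9.81 − 1.622) = 1150 × 8.188 = 9416 N.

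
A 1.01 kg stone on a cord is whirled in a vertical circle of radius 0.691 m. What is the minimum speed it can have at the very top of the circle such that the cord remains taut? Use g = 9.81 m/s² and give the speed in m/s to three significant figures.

2.60 m/s

At the top, both weight mg and T point toward the centre: T + mg = mv²/r.
At minimum speed T → 0, so mg = mv_min²/r ⇒ v_min = √(g r) = √(9.81 × 0.691) = 2.604 m/s.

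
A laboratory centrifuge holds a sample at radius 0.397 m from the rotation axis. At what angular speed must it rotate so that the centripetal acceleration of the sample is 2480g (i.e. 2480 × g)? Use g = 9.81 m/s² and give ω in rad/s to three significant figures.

248 rad/s

Centripetal acceleration a_c = ω²r. Setting ω²r = 2480g:
ω = √(2480g / r) = √(2480 × 9.81 / 0.397) = √61280 = 247.6 rad/s.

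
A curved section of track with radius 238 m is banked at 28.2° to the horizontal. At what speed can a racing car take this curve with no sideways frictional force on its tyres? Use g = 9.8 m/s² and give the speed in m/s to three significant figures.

35.4 m/s

On a frictionless banked curve, N sinθ = mv²/r and N cosθ = mg, so tanθ = v²/(rg).
v = √(r g tanθ) = √(238 × 9.8 × tan 28.2°) = √(238 × 9.8 × 0.5362) = √1251 = 35.36 m/s.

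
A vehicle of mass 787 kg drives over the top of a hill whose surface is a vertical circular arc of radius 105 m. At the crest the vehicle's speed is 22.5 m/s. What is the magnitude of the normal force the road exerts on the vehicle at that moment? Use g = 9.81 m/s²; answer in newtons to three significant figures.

At the crest the centripetal acceleration points downward (toward the centre of the arc), so mg − N = mv²/r.
N = m(g − v²/r) = 787 × (9.81 − (22.5)²/105) = 787 × (9.81 − 4.821) = 787 × 4.989 = 3926 N.

3930 N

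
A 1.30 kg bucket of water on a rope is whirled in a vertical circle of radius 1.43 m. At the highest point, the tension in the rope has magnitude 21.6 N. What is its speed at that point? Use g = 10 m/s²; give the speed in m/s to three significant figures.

6.17 m/s

At the top, T + mg = mv²/r, so v = √(r(T/m + g)) = √(1.43 × (21.6/1.30 + 10.0)) = √(1.43 × 26.62) = √38.06 = 6.169 m/s.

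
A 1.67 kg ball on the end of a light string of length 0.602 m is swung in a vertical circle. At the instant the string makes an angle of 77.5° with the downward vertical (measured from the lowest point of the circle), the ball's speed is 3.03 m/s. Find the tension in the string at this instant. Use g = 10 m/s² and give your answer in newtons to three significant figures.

Take the radial direction toward the centre of the circle as positive. The component of the weight along the string toward the centre is −mg cos φ (φ measured from the bottom), so Newton's second law along the string gives T − mg cos φ = m v²/r.
cos 77.5° = 0.2164, so T = m(v²/r + g cos φ) = 1.67 × ((3.03)²/0.602 + 10.0 × 0.2164) = 1.67 × (15.25 + (2.164)) = 1.67 × 17.42 = 29.08 N.

29.1 N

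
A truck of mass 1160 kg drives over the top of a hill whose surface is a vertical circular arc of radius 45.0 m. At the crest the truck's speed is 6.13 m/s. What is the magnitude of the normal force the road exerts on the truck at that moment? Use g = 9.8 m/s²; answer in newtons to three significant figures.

10400 N

At the crest the centripetal acceleration points downward (toward the centre of the arc), so mg − N = mv²/r.
N = m(g − v²/r) = 1160 × (9.8 − (6.13)²/45.0) = 1160 × (9.8 − 0.8350) = 1160 × 8.965 = 10400 N.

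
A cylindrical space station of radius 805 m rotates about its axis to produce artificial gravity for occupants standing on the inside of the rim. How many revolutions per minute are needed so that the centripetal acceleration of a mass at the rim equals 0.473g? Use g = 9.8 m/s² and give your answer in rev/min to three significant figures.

Require ω²r = 0.473g, so ω = √(0.473 × 9.8/805) = 0.07588 rad/s.
In rev/min: ω × 60/(2π) = 0.07588 × 60/(2π) = 0.7246 rev/min.

0.725 rev/min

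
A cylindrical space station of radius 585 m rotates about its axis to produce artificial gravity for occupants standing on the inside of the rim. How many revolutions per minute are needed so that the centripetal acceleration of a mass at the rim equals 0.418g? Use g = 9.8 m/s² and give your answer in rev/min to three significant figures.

Require ω²r = 0.418g, so ω = √(0.418 × 9.8/585) = 0.08368 rad/s.
In rev/min: ω × 60/(2π) = 0.08368 × 60/(2π) = 0.7991 rev/min.

0.799 rev/min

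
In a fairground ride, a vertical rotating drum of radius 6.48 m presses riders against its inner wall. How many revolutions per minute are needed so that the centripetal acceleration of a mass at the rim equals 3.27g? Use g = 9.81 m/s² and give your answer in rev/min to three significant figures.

21.2 rev/min

Require ω²r = 3.27g, so ω = √(3.27 × 9.81/6.48) = 2.225 rad/s.
In rev/min: ω × 60/(2π) = 2.225 × 60/(2π) = 21.25 rev/min.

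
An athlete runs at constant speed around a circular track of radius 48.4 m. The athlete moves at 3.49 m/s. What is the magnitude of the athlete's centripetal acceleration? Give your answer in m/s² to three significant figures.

a_c = v²/r = (3.490)²/48.4 = 12.18/48.4 = 0.2517 m/s².

0.252 m/s²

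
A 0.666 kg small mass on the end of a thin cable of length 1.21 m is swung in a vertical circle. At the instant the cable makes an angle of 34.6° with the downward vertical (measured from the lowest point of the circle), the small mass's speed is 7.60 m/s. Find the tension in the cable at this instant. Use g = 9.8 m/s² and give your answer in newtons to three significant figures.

Take the radial direction toward the centre of the circle as positive. The component of the weight along the string toward the centre is −mg cos φ (φ measured from the bottom), so Newton's second law along the string gives T − mg cos φ = m v²/r.
cos 34.6° = 0.8231, so T = m(v²/r + g cos φ) = 0.666 × ((7.60)²/1.21 + 9.8 × 0.8231) = 0.666 × (47.74 + (8.067)) = 0.666 × 55.80 = 37.16 N.

37.2 N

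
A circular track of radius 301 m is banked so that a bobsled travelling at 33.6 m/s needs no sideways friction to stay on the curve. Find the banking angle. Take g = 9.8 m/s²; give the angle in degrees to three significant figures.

With no friction, the horizontal component of the normal force provides the centripetal force: N sinθ = mv²/r, while N cosθ = mg vertically.
Dividing: tanθ = v²/(r g) = (33.6)²/(301 × 9.8) = 1129/2950 = 0.3827.
θ = arctan(0.3827) = 20.94°.

20.9°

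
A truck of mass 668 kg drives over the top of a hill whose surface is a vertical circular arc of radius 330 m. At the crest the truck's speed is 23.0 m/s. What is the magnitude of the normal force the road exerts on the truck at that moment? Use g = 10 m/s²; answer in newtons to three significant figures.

At the crest the centripetal acceleration points downward (toward the centre of the arc), so mg − N = mv²/r.
N = m(g − v²/r) = 668 × (10.0 − (23.0)²/330) = 668 × (10.0 − 1.603) = 668 × 8.397 = 5609 N.

5610 N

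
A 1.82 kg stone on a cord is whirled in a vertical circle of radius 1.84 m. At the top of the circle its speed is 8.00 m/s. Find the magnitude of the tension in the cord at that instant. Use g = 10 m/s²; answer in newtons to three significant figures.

45.1 N

At the top, both T and the weight mg point inward (toward the centre), so T + mg = mv²/r.
T = m(v²/r − g) = 1.82 × ((8.00)²/1.84 − 10.0) = 1.82 × (34.78 − 10.0) = 1.82 × 24.78 = 45.10 N.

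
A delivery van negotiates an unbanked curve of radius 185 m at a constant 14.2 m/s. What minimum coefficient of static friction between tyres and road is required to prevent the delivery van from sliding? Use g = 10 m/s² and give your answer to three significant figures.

Friction provides the centripetal force: μ_s m g = m v²/r, so μ_s = v²/(g r) = (14.20)²/(10.0 × 185) = 201.6/1850 = 0.1090.

0.109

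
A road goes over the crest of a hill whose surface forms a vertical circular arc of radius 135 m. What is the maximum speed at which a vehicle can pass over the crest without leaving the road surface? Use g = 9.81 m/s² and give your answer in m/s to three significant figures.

At the crest the centre of the circle is below the vehicle, so the net downward (centripetal) force is mg − N = mv²/r.
The vehicle leaves the road when N → 0, giving v_max = √(g r) = √(9.81 × 135) = 36.39 m/s.

36.4 m/s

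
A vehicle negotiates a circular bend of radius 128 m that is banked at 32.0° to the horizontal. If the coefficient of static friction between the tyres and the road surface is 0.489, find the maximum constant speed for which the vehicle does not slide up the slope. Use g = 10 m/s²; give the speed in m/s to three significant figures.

At the maximum speed, friction acts down the slope at its limiting value f = μN. Radially (horizontal, toward centre): N sinθ + μN cosθ = mv²/r. Vertically: N cosθ − μN sinθ = mg.
Dividing: v² = r g (sinθ + μcosθ)/(cosθ − μsinθ).
sinθ + μcosθ = 0.5299 + 0.489×0.8480 = 0.9446; cosθ − μsinθ = 0.8480 − 0.489×0.5299 = 0.5889.
v² = 128 × 10.0 × 0.9446/0.5889 = 2053 m²/s², so v = 45.31 m/s.

45.3 m/s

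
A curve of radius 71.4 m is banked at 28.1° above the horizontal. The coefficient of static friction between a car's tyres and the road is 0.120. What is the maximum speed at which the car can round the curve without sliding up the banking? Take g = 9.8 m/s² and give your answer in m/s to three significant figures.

22.1 m/s

At the maximum speed, friction acts down the slope at its limiting value f = μN. Radially (horizontal, toward centre): N sinθ + μN cosθ = mv²/r. Vertically: N cosθ − μN sinθ = mg.
Dividing: v² = r g (sinθ + μcosθ)/(cosθ − μsinθ).
sinθ + μcosθ = 0.4710 + 0.120×0.8821 = 0.5769; cosθ − μsinθ = 0.8821 − 0.120×0.4710 = 0.8256.
v² = 71.4 × 9.8 × 0.5769/0.8256 = 488.9 m²/s², so v = 22.11 m/s.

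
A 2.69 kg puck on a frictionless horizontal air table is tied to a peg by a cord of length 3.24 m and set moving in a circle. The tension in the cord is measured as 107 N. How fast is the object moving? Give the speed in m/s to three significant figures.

11.4 m/s

T = m v²/r ⇒ v = √(T r / m) = √(107 × 3.24 / 2.69) = √128.9 = 11.35 m/s.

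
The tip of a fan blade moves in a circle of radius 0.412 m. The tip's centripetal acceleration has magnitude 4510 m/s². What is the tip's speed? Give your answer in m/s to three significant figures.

43.1 m/s

a_c = v²/r ⇒ v = √(a_c · r) = √(4510 × 0.412) = √1858 = 43.11 m/s.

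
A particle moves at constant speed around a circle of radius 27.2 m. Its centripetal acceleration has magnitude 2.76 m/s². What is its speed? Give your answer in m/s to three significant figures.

8.66 m/s

a_c = v²/r ⇒ v = √(a_c · r) = √(2.76 × 27.2) = √75.07 = 8.664 m/s.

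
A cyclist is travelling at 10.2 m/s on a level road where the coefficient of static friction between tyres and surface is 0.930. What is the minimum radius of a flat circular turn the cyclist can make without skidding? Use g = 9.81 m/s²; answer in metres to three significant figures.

11.4 m

At the limit, μ_s m g = m v²/r, so r_min = v²/(μ_s g) = (10.2)²/(0.930 × 9.81) = 104.0/9.123 = 11.40 m.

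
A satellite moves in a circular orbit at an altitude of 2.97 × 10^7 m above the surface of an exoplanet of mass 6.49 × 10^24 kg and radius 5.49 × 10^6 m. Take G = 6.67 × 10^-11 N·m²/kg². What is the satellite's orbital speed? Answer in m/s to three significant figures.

Orbital radius r = R + h = 5.49 × 10^6 + 2.97 × 10^7 = 3.519 × 10^7 m.
Gravity supplies the centripetal force: G M m / r² = m v² / r, so v = √(GM/r).
v = √(6.67 × 10^-11 × 6.49 × 10^24 / 3.519 × 10^7) = √(1.230 × 10^7) = 3507 m/s.

3510 m/s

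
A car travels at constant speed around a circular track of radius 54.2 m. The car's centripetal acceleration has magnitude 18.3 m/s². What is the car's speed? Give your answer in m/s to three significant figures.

a_c = v²/r ⇒ v = √(a_c · r) = √(18.3 × 54.2) = √991.9 = 31.49 m/s.

31.5 m/s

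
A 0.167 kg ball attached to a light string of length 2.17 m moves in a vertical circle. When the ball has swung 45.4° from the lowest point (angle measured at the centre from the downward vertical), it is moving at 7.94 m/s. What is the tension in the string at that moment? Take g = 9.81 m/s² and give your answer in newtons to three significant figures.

Take the radial direction toward the centre of the circle as positive. The component of the weight along the string toward the centre is −mg cos φ (φ measured from the bottom), so Newton's second law along the string gives T − mg cos φ = m v²/r.
cos 45.4° = 0.7022, so T = m(v²/r + g cos φ) = 0.167 × ((7.94)²/2.17 + 9.81 × 0.7022) = 0.167 × (29.05 + (6.888)) = 0.167 × 35.94 = 6.002 N.

6.00 N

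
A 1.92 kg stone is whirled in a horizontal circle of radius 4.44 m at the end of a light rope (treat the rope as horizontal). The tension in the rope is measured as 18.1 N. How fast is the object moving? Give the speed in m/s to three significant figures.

6.47 m/s

T = m v²/r ⇒ v = √(T r / m) = √(18.1 × 4.44 / 1.92) = √41.86 = 6.470 m/s.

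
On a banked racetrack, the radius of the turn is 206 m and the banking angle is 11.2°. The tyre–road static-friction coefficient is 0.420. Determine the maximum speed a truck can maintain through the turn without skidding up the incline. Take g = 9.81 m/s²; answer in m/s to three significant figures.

At the maximum speed, friction acts down the slope at its limiting value f = μN. Radially (horizontal, toward centre): N sinθ + μN cosθ = mv²/r. Vertically: N cosθ − μN sinθ = mg.
Dividing: v² = r g (sinθ + μcosθ)/(cosθ − μsinθ).
sinθ + μcosθ = 0.1942 + 0.420×0.9810 = 0.6062; cosθ − μsinθ = 0.9810 − 0.420×0.1942 = 0.8994.
v² = 206 × 9.81 × 0.6062/0.8994 = 1362 m²/s², so v = 36.91 m/s.

36.9 m/s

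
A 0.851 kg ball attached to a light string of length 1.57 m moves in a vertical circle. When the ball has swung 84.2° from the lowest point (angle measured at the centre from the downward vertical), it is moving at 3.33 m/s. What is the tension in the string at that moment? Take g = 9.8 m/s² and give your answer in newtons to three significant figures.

6.85 N

Take the radial direction toward the centre of the circle as positive. The component of the weight along the string toward the centre is −mg cos φ (φ measured from the bottom), so Newton's second law along the string gives T − mg cos φ = m v²/r.
cos 84.2° = 0.1011, so T = m(v²/r + g cos φ) = 0.851 × ((3.33)²/1.57 + 9.8 × 0.1011) = 0.851 × (7.063 + (0.9904)) = 0.851 × 8.053 = 6.853 N.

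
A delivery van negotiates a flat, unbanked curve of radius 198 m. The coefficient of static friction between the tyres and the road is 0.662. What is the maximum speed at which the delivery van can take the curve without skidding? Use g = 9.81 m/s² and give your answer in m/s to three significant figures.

35.9 m/s

On a flat curve, static friction is the only horizontal force, so it must supply the full centripetal force: μ_s m g = m v²/r.
Mass cancels: v_max = √(μ_s g r) = √(0.662 × 9.81 × 198) = √1286 = 35.86 m/s.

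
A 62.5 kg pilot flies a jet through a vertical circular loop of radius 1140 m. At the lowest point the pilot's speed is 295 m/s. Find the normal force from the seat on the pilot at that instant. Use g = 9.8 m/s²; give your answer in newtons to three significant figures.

5380 N

At the lowest point, N points up (toward the centre) and the weight mg points down (away from the centre), so the net inward force is N − mg = mv²/r.
N = m(v²/r + g) = 62.5 × ((295)²/1140 + 9.8) = 62.5 × (76.34 + 9.8) = 62.5 × 86.14 = 5384 N.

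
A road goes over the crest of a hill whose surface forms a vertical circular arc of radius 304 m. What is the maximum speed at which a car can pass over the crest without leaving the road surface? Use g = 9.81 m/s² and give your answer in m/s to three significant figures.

At the crest the centre of the circle is below the car, so the net downward (centripetal) force is mg − N = mv²/r.
The car leaves the road when N → 0, giving v_max = √(g r) = √(9.81 × 304) = 54.61 m/s.

54.6 m/s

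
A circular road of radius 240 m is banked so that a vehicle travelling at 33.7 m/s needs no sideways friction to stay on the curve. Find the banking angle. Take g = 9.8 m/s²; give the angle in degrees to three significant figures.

25.8°

For a frictionless banked turn: horizontally N sinθ = mv²/r and vertically N cosθ = mg.
Dividing: tanθ = v²/(r g) = (33.7)²/(240 × 9.8) = 1136/2352 = 0.4829.
θ = arctan(0.4829) = 25.77°.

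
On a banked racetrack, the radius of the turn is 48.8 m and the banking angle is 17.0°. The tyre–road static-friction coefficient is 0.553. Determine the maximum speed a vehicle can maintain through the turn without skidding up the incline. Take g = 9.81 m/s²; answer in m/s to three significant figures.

22.2 m/s

At the maximum speed, friction acts down the slope at its limiting value f = μN. Radially (horizontal, toward centre): N sinθ + μN cosθ = mv²/r. Vertically: N cosθ − μN sinθ = mg.
Dividing: v² = r g (sinθ + μcosθ)/(cosθ − μsinθ).
sinθ + μcosθ = 0.2924 + 0.553×0.9563 = 0.8212; cosθ − μsinθ = 0.9563 − 0.553×0.2924 = 0.7946.
v² = 48.8 × 9.81 × 0.8212/0.7946 = 494.7 m²/s², so v = 22.24 m/s.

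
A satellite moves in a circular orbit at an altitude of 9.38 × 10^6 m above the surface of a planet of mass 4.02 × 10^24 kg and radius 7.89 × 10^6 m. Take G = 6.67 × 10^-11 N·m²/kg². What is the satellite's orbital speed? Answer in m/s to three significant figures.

Orbital radius r = R + h = 7.89 × 10^6 + 9.38 × 10^6 = 1.727 × 10^7 m.
Gravity supplies the centripetal force: G M m / r² = m v² / r, so v = √(GM/r).
v = √(6.67 × 10^-11 × 4.02 × 10^24 / 1.727 × 10^7) = √(1.553 × 10^7) = 3940 m/s.

3940 m/s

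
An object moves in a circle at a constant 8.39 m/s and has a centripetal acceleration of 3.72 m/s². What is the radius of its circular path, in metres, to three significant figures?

18.9 m

a_c = v²/r ⇒ r = v²/a_c = (8.39)²/3.72 = 70.39/3.72 = 18.92 m.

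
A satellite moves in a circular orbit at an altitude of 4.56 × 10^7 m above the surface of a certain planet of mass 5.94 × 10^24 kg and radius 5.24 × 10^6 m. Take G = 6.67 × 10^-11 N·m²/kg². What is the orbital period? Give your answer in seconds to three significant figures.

r = R + h = 5.24 × 10^6 + 4.56 × 10^7 = 5.084 × 10^7 m. Gravity provides the centripetal force: G M m / r² = m v² / r ⇒ v = √(GM/r) = 2792 m/s.
T = 2πr/v = 2π × 5.084 × 10^7 / 2792 = 114400 s.

114000 s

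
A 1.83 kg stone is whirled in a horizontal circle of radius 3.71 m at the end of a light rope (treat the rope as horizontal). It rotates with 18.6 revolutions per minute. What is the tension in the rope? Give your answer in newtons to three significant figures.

ω = 18.6 rev/min × 2π/60 = 1.948 rad/s, so v = ωr = 1.948 × 3.71 = 7.226 m/s.
The tension is the only horizontal force, so it supplies the full centripetal force: T = m v²/r = 1.83 × (7.226)²/3.71 = 1.83 × 52.22/3.71 = 25.76 N.

25.8 N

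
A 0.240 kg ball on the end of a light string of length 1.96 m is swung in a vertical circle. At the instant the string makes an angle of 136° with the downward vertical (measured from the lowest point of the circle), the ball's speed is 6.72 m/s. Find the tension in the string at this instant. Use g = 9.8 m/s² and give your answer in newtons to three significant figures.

Take the radial direction toward the centre of the circle as positive. The component of the weight along the string toward the centre is −mg cos φ (φ measured from the bottom), so Newton's second law along the string gives T − mg cos φ = m v²/r.
cos 136° = -0.7193, so T = m(v²/r + g cos φ) = 0.240 × ((6.72)²/1.96 + 9.8 × -0.7193) = 0.240 × (23.04 + (-7.050)) = 0.240 × 15.99 = 3.838 N.

3.84 N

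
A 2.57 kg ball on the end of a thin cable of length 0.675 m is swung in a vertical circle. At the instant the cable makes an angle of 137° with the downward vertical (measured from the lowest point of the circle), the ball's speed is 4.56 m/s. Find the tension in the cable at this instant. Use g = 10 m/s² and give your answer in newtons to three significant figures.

Take the radial direction toward the centre of the circle as positive. The component of the weight along the string toward the centre is −mg cos φ (φ measured from the bottom), so Newton's second law along the string gives T − mg cos φ = m v²/r.
cos 137° = -0.7314, so T = m(v²/r + g cos φ) = 2.57 × ((4.56)²/0.675 + 10.0 × -0.7314) = 2.57 × (30.81 + (-7.314)) = 2.57 × 23.49 = 60.37 N.

60.4 N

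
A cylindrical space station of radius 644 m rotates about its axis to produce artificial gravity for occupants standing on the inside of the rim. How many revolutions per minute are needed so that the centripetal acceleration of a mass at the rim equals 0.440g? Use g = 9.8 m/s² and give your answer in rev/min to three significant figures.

0.781 rev/min

Require ω²r = 0.440g, so ω = √(0.440 × 9.8/644) = 0.08183 rad/s.
In rev/min: ω × 60/(2π) = 0.08183 × 60/(2π) = 0.7814 rev/min.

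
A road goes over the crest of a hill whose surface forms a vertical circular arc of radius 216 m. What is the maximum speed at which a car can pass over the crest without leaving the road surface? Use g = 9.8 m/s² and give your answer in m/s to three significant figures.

At the crest the centre of the circle is below the car, so the net downward (centripetal) force is mg − N = mv²/r.
The car leaves the road when N → 0, giving v_max = √(g r) = √(9.8 × 216) = 46.01 m/s.

46.0 m/s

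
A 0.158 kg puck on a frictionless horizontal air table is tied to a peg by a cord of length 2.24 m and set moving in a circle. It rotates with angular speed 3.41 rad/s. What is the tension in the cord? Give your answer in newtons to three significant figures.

4.12 N

v = ωr = 3.41 × 2.24 = 7.638 m/s.
The tension is the only horizontal force, so it supplies the full centripetal force: T = m v²/r = 0.158 × (7.638)²/2.24 = 0.158 × 58.35/2.24 = 4.115 N.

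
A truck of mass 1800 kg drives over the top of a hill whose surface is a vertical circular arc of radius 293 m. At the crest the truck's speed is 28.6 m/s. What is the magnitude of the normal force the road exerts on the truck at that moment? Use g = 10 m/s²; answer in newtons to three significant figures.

At the crest the centripetal acceleration points downward (toward the centre of the arc), so mg − N = mv²/r.
N = m(g − v²/r) = 1800 × (10.0 − (28.6)²/293) = 1800 × (10.0 − 2.792) = 1800 × 7.208 = 12970 N.

13000 N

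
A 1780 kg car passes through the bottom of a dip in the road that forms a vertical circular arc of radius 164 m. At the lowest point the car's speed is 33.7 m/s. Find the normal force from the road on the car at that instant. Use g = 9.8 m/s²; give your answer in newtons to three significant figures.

At the lowest point, N points up (toward the centre) and the weight mg points down (away from the centre), so the net inward force is N − mg = mv²/r.
N = m(v²/r + g) = 1780 × ((33.7)²/164 + 9.8) = 1780 × (6.925 + 9.8) = 1780 × 16.72 = 29770 N.

29800 N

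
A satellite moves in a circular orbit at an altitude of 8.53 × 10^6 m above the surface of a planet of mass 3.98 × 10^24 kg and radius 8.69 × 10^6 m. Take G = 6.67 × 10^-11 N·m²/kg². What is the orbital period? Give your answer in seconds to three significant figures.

r = R + h = 8.69 × 10^6 + 8.53 × 10^6 = 1.722 × 10^7 m. Gravity provides the centripetal force: G M m / r² = m v² / r ⇒ v = √(GM/r) = 3926 m/s.
T = 2πr/v = 2π × 1.722 × 10^7 / 3926 = 27560 s.

27600 s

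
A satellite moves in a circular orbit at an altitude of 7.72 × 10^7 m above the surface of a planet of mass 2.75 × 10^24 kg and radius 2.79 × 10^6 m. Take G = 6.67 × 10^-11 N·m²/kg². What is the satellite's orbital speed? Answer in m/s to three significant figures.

1510 m/s

Orbital radius r = R + h = 2.79 × 10^6 + 7.72 × 10^7 = 7.999 × 10^7 m.
Gravity supplies the centripetal force: G M m / r² = m v² / r, so v = √(GM/r).
v = √(6.67 × 10^-11 × 2.75 × 10^24 / 7.999 × 10^7) = √(2.293 × 10^6) = 1514 m/s.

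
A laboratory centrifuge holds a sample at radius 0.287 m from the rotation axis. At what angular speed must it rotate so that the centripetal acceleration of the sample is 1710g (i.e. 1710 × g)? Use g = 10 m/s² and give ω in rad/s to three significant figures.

244 rad/s

Centripetal acceleration a_c = ω²r. Setting ω²r = 1710g:
ω = √(1710g / r) = √(1710 × 10.0 / 0.287) = √59580 = 244.1 rad/s.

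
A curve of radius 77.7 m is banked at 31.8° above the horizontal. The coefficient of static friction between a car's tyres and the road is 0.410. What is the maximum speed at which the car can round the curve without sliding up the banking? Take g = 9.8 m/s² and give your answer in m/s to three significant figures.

At the maximum speed, friction acts down the slope at its limiting value f = μN. Radially (horizontal, toward centre): N sinθ + μN cosθ = mv²/r. Vertically: N cosθ − μN sinθ = mg.
Dividing: v² = r g (sinθ + μcosθ)/(cosθ − μsinθ).
sinθ + μcosθ = 0.5270 + 0.410×0.8499 = 0.8754; cosθ − μsinθ = 0.8499 − 0.410×0.5270 = 0.6338.
v² = 77.7 × 9.8 × 0.8754/0.6338 = 1052 m²/s², so v = 32.43 m/s.

32.4 m/s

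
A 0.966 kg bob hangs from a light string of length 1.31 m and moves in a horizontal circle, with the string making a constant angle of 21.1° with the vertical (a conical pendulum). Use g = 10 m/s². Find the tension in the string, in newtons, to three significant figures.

10.4 N

Vertically the bob has no acceleration, so T cosθ = mg.
T = mg/cosθ = 0.966 × 10.0 / cos 21.1° = 9.660/0.9330 = 10.35 N.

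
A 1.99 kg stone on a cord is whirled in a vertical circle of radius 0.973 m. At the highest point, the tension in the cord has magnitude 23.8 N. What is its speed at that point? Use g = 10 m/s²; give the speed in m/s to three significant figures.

At the top, T + mg = mv²/r, so v = √(r(T/m + g)) = √(0.973 × (23.8/1.99 + 10.0)) = √(0.973 × 21.96) = √21.37 = 4.622 m/s.

4.62 m/s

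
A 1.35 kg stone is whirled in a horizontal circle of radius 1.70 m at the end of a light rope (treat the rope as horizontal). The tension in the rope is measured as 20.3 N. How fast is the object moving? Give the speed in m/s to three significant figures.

T = m v²/r ⇒ v = √(T r / m) = √(20.3 × 1.70 / 1.35) = √25.56 = 5.056 m/s.

5.06 m/s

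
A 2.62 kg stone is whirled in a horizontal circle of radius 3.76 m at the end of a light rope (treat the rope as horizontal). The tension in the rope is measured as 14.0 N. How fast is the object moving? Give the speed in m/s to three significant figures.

T = m v²/r ⇒ v = √(T r / m) = √(14.0 × 3.76 / 2.62) = √20.09 = 4.482 m/s.

4.48 m/s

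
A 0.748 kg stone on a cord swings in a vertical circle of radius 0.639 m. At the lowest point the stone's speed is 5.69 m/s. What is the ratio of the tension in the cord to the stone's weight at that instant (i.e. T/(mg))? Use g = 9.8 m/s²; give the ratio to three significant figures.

At the bottom, T − mg = mv²/r, so T = m(v²/r + g) and T/(mg) = v²/(rg) + 1 = (5.69)²/(0.639 × 9.8) + 1 = 5.170 + 1 = 6.170.

6.17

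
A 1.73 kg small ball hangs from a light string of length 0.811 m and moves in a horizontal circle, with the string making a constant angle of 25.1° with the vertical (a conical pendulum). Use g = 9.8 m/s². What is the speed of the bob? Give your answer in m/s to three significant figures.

The radius of the circle is r = L sinθ = 0.811 × sin 25.1° = 0.3440 m.
Horizontally T sinθ = mv²/r and vertically T cosθ = mg, so tanθ = v²/(rg).
v = √(r g tanθ) = √(0.3440 × 9.8 × 0.4684) = √1.579 = 1.257 m/s.

1.26 m/s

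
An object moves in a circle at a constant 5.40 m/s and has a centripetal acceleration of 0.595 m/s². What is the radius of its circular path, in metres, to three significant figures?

49.0 m

a_c = v²/r ⇒ r = v²/a_c = (5.40)²/0.595 = 29.16/0.595 = 49.01 m.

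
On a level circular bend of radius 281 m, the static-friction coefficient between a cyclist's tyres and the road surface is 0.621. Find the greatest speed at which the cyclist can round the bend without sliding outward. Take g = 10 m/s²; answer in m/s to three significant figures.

The only inward force on a level bend is static friction, so at the limit f_s = μ_s N = μ_s m g = m v²/r.
Mass cancels: v_max = √(μ_s g r) = √(0.621 × 10.0 × 281) = √1745 = 41.77 m/s.

41.8 m/s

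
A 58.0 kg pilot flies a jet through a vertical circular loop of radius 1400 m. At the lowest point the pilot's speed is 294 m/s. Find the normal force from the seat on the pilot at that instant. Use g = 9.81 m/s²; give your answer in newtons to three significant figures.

4150 N

At the lowest point, N points up (toward the centre) and the weight mg points down (away from the centre), so the net inward force is N − mg = mv²/r.
N = m(v²/r + g) = 58.0 × ((294)²/1400 + 9.81) = 58.0 × (61.74 + 9.81) = 58.0 × 71.55 = 4150 N.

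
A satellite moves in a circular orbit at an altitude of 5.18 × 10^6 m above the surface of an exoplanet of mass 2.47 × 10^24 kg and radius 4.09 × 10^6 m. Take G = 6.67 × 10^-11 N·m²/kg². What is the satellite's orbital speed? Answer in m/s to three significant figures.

Orbital radius r = R + h = 4.09 × 10^6 + 5.18 × 10^6 = 9.270 × 10^6 m.
Gravity supplies the centripetal force: G M m / r² = m v² / r, so v = √(GM/r).
v = √(6.67 × 10^-11 × 2.47 × 10^24 / 9.270 × 10^6) = √(1.777 × 10^7) = 4216 m/s.

4220 m/s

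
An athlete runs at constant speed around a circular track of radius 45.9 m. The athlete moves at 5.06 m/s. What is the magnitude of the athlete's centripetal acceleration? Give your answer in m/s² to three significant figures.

0.558 m/s²

a_c = v²/r = (5.060)²/45.9 = 25.60/45.9 = 0.5578 m/s².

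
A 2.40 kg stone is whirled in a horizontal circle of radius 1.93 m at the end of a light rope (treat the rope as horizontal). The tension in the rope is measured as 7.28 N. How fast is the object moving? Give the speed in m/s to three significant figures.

2.42 m/s

T = m v²/r ⇒ v = √(T r / m) = √(7.28 × 1.93 / 2.40) = √5.854 = 2.420 m/s.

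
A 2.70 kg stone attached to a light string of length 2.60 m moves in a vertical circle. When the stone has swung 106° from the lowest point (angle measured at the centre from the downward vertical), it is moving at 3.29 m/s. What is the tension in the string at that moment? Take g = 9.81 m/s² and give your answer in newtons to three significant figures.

Take the radial direction toward the centre of the circle as positive. The component of the weight along the string toward the centre is −mg cos φ (φ measured from the bottom), so Newton's second law along the string gives T − mg cos φ = m v²/r.
cos 106° = -0.2756, so T = m(v²/r + g cos φ) = 2.70 × ((3.29)²/2.60 + 9.81 × -0.2756) = 2.70 × (4.163 + (-2.704)) = 2.70 × 1.459 = 3.940 N.

3.94 N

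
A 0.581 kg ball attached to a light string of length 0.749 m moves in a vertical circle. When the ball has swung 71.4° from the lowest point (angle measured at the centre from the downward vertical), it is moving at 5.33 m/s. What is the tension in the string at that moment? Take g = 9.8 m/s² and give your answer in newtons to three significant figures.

Take the radial direction toward the centre of the circle as positive. The component of the weight along the string toward the centre is −mg cos φ (φ measured from the bottom), so Newton's second law along the string gives T − mg cos φ = m v²/r.
cos 71.4° = 0.3190, so T = m(v²/r + g cos φ) = 0.581 × ((5.33)²/0.749 + 9.8 × 0.3190) = 0.581 × (37.93 + (3.126)) = 0.581 × 41.05 = 23.85 N.

23.9 N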